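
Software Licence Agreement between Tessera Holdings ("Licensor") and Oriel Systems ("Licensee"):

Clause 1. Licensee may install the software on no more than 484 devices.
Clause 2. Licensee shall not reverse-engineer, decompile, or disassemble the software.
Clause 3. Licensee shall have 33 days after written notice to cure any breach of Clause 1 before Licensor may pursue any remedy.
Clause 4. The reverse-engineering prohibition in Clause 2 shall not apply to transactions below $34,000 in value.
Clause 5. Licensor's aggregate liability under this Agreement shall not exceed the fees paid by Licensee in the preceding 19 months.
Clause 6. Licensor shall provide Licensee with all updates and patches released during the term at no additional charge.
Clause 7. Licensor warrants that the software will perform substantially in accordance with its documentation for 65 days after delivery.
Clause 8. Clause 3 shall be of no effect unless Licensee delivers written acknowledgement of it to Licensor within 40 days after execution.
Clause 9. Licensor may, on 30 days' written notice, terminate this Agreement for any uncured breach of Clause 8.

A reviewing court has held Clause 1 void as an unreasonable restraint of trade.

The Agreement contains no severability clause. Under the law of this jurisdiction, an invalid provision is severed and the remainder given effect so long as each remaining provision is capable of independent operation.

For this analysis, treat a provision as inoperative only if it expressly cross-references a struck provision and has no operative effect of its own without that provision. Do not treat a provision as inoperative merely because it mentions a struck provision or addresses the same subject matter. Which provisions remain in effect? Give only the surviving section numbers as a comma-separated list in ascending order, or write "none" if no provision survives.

Clause 1 is struck. Clause 3 has no operative effect of its own apart from Clause 1 and is therefore inoperative. Clause 8 merely fixes the acknowledgement condition for Clause 3; with Clause 3 gone it has nothing to operate on and falls away. Clause 9 operates only by reference to Clause 8, so it falls with Clause 8. With no severability clause, the stated default rule severs what cannot stand and enforces each remaining provision that can operate on its own. Clause 2, Clause 4, Clause 5, Clause 6, and Clause 7 remain in effect.

2, 4, 5, 6, 7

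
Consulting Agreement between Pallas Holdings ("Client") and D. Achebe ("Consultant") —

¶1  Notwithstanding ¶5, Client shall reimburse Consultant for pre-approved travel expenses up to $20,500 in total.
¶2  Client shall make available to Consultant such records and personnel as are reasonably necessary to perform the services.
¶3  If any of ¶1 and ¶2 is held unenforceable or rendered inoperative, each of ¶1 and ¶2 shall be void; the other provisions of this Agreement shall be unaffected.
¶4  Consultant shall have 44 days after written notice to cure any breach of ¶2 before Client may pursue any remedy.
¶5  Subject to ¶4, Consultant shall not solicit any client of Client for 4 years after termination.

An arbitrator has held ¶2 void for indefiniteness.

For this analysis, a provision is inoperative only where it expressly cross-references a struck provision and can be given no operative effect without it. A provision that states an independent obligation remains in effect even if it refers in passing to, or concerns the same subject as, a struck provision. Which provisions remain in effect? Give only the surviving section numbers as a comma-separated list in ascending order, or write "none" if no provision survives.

3, 5

¶2 is struck. ¶4 operates only by reference to ¶2, so it falls with ¶2. Although ¶5 refers to ¶4, its operative terms do not depend on ¶4, so it remains in effect. ¶3 declares ¶1 and ¶2 mutually dependent; since one of them has fallen, all of them are of no effect. That brings down ¶1 as well. The remainder continues in force under ¶3. The provisions still in force are ¶3 and ¶5.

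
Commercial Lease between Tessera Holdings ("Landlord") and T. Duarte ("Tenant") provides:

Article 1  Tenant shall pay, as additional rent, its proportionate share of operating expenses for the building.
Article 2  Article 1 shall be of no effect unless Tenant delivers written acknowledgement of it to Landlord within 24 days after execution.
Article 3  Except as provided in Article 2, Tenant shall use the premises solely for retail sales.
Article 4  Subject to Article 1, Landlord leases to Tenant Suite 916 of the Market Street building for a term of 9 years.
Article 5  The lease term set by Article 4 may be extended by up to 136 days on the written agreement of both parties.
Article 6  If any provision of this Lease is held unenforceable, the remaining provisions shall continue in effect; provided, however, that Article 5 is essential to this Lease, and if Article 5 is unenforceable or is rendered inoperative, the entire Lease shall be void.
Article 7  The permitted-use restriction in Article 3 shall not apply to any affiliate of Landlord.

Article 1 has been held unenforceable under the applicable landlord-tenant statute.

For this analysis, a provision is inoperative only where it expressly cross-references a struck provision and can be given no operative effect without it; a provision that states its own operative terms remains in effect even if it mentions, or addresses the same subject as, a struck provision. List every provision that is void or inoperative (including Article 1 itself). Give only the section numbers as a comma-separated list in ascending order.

Article 1 is struck. Article 2 operates only by reference to Article 1, so it falls with Article 1. Article 3 mentions Article 2 but its own obligation stands independently of Article 2, so Article 3 is not affected. Article 4 mentions Article 1 but its own obligation stands independently of Article 1, so Article 4 is not affected. Article 6 makes Article 5 an essential term, but Article 5 is unaffected, so the severability proviso in Article 6 preserves the remaining provisions. That leaves Article 3, Article 4, Article 5, Article 6, and Article 7 in effect.

1, 2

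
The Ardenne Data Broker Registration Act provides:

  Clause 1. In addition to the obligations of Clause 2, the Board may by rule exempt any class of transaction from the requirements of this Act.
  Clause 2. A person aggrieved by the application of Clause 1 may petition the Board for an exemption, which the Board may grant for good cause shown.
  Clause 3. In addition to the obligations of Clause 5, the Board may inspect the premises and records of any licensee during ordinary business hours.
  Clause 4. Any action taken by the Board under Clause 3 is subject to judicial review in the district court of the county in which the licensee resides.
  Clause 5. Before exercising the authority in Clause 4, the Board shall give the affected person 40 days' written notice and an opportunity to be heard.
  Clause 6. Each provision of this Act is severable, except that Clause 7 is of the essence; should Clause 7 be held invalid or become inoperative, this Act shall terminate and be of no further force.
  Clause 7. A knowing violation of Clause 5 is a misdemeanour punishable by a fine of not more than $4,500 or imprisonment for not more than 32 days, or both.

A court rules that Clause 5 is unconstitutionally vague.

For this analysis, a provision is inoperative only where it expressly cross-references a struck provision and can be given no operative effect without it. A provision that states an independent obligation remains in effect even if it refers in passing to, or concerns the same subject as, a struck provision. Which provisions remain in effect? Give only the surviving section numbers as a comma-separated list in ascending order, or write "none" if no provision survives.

none

Clause 5 is struck. The only function of Clause 7 is the criminal penalty for violating Clause 5, so it cannot stand once Clause 5 is removed. Clause 6 makes Clause 7 an essential term, and Clause 7 has been rendered inoperative by the cascade; under Clause 6, the entire Act is therefore void. No provision of the Act survives.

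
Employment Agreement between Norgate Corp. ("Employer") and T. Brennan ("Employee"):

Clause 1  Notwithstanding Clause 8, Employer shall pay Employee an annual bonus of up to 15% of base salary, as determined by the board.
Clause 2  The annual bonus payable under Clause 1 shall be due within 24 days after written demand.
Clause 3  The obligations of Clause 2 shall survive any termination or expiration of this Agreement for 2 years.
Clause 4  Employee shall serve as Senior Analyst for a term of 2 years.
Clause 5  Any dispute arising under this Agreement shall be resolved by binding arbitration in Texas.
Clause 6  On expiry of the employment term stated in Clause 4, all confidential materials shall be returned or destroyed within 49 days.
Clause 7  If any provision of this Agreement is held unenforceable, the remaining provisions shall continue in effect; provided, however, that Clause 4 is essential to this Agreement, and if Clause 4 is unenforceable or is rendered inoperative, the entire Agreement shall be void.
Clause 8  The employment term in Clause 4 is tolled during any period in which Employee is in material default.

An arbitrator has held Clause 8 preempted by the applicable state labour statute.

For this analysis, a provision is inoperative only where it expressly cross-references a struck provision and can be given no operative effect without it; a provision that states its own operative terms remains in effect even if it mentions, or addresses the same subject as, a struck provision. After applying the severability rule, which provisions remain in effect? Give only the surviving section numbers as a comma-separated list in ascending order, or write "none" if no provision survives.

1, 2, 3, 4, 5, 6, 7

Clause 8 is struck. Clause 1 mentions Clause 8 but its own obligation stands independently of Clause 8, so Clause 1 is not affected. No other provision's operative terms depend on Clause 8. Clause 7 makes Clause 4 an essential term, but Clause 4 is unaffected, so the severability proviso in Clause 7 preserves the remaining provisions. The provisions still in force are Clause 1, Clause 2, Clause 3, Clause 4, Clause 5, Clause 6, and Clause 7.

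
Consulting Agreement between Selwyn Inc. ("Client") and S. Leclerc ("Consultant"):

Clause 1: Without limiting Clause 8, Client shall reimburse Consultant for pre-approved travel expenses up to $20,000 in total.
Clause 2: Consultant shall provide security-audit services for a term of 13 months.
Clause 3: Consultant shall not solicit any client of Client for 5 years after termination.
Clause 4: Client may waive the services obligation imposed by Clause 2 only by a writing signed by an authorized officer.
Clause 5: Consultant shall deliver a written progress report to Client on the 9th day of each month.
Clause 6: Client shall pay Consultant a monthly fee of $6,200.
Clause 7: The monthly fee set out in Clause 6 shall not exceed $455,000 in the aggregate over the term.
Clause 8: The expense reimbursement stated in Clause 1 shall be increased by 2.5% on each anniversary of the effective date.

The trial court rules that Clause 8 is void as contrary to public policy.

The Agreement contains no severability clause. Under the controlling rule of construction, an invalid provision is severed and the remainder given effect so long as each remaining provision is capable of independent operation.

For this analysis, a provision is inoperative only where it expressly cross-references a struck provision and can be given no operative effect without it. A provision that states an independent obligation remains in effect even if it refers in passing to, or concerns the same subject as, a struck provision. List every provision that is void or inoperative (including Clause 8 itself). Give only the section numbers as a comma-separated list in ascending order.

8

Clause 8 is struck. Clause 1 mentions Clause 8 but its own obligation stands independently of Clause 8, so Clause 1 is not affected. No other provision's operative terms depend on Clause 8. Under the stated default rule, only provisions that cannot operate independently fall away; the rest are enforced. Clause 1, Clause 2, Clause 3, Clause 4, Clause 5, Clause 6, and Clause 7 remain in effect.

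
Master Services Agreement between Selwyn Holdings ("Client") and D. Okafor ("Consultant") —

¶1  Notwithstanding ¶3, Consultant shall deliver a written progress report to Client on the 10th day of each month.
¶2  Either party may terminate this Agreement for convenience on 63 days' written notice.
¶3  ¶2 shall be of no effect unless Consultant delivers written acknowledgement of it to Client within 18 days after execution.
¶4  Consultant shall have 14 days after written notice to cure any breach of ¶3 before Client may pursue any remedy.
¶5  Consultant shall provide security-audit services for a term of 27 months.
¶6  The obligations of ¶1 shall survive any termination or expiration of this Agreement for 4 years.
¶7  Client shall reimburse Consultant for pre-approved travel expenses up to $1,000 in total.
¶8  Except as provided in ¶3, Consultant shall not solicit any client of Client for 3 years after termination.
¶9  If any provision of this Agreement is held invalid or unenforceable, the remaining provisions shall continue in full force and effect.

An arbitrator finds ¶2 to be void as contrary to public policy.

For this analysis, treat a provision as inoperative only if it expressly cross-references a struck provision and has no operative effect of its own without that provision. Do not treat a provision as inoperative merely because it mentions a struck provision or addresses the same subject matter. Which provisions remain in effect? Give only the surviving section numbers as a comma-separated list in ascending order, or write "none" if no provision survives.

¶2 is struck. ¶3 has no operative effect of its own apart from ¶2 and is therefore inoperative. ¶4 merely fixes the cure period for breach of ¶3; with ¶3 gone it has nothing to operate on and falls away. Although ¶1 refers to ¶3, its operative terms do not depend on ¶3, so it remains in effect. ¶8 mentions ¶3 but its own obligation stands independently of ¶3, so ¶8 is not affected. Under the severability clause in ¶9, the remaining provisions continue in force. The provisions still in force are ¶1, ¶5, ¶6, ¶7, ¶8, and ¶9.

1, 5, 6, 7, 8, 9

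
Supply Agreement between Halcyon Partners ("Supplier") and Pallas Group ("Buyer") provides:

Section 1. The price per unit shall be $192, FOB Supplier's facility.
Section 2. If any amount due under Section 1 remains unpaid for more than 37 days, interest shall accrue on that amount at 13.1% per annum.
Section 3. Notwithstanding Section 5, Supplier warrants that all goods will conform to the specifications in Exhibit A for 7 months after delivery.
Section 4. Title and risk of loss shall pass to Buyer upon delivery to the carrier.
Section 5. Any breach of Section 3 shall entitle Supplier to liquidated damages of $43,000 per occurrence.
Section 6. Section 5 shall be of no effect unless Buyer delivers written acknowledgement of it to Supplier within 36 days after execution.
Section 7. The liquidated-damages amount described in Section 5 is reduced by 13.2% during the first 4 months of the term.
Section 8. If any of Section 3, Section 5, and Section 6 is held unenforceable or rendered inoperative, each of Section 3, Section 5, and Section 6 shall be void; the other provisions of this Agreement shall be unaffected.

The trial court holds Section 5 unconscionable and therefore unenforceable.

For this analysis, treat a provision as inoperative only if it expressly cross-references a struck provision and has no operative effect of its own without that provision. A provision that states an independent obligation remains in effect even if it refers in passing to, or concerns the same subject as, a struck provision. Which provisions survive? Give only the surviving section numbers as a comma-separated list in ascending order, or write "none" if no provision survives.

1, 2, 4, 8

Section 5 is struck. Section 6 operates only by reference to Section 5, so it falls with Section 5. The whole of Section 7 is the introductory reduction to the liquidated-damages amount, defined by reference to Section 5, so Section 7 cannot stand once Section 5 is removed. Section 8 declares Section 3, Section 5, and Section 6 mutually dependent; since one of them has fallen, all of them are of no effect. That brings down Section 3 as well. The remainder continues in force under Section 8. Section 1, Section 2, Section 4, and Section 8 remain in effect.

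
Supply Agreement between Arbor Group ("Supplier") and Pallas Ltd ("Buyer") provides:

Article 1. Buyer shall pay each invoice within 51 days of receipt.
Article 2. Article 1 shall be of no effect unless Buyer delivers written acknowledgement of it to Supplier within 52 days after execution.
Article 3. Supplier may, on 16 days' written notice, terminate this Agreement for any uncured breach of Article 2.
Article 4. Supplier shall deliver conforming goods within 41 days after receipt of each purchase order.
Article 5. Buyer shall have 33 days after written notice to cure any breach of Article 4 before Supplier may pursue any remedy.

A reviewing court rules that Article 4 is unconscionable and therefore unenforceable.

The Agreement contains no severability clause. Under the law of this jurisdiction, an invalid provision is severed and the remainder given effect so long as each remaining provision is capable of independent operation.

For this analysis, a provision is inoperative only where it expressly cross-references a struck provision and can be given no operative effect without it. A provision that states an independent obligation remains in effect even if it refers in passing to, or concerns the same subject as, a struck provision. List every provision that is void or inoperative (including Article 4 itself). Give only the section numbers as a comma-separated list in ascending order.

Article 4 is struck. Article 5 merely fixes the cure period for breach of Article 4; with Article 4 gone it has nothing to operate on and falls away. Under the stated default rule, only provisions that cannot operate independently fall away; the rest are enforced. That leaves Article 1, Article 2, and Article 3 in effect.

4, 5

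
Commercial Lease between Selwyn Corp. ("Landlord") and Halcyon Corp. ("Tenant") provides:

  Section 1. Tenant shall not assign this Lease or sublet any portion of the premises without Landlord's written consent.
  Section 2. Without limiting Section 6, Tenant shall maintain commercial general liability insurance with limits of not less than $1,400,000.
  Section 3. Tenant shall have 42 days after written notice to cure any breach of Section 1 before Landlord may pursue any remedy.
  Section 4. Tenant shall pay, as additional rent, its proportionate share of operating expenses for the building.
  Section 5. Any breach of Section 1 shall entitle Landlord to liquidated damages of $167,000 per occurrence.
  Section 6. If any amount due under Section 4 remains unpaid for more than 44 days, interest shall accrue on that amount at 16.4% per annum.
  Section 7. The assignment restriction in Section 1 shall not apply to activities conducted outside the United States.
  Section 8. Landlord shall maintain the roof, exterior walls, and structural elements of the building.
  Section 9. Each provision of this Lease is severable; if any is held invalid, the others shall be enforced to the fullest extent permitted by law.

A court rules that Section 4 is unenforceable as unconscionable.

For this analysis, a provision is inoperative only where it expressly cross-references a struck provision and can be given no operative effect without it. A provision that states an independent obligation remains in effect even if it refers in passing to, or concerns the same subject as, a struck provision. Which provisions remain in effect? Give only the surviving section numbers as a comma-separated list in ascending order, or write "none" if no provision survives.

Section 4 is struck. Section 6 does nothing except set the default interest on the operating-expense charge by reference to Section 4; with Section 4 gone it has no independent effect and is inoperative. Section 2 mentions Section 6 but its own obligation stands independently of Section 6, so Section 2 is not affected. Section 9 is a severability clause and preserves every provision that can still be given independent effect. That leaves Section 1, Section 2, Section 3, Section 5, Section 7, Section 8, and Section 9 in effect.

1, 2, 3, 5, 7, 8, 9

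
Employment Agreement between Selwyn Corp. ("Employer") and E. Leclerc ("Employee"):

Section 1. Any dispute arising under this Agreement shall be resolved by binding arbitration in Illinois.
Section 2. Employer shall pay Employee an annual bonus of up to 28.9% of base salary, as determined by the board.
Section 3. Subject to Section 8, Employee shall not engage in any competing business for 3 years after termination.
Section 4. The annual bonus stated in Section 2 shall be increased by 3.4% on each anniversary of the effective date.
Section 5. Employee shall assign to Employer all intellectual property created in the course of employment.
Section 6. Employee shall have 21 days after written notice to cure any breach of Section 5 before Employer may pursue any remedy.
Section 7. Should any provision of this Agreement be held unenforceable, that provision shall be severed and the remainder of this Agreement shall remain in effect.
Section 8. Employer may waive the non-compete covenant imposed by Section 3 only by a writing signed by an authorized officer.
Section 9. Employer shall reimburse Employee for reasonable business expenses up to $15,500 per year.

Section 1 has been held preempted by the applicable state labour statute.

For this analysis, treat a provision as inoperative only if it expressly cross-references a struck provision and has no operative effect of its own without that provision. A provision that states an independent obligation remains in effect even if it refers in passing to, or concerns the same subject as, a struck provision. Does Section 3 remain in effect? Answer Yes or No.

Section 1 is struck. No other provision's operative terms depend on Section 1. Under the severability clause in Section 7, the remaining provisions continue in force. The provisions still in force are Section 2, Section 3, Section 4, Section 5, Section 6, Section 7, Section 8, and Section 9. Section 3 is among the surviving provisions, so the answer is yes.

Yes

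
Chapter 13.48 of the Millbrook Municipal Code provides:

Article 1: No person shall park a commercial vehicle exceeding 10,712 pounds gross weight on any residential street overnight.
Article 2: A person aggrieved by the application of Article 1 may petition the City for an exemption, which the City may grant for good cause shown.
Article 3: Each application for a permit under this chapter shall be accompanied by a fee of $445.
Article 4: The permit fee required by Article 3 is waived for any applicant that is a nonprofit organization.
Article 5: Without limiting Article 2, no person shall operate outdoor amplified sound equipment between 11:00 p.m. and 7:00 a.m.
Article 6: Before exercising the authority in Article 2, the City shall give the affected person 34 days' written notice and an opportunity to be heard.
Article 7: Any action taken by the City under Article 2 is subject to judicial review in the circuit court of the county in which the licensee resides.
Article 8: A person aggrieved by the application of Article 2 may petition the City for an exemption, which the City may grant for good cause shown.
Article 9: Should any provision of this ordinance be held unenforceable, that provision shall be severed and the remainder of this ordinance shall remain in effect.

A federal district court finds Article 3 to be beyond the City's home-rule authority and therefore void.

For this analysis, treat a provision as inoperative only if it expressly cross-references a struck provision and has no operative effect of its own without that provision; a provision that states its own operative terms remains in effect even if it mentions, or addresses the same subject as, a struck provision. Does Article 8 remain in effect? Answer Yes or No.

Article 3 is struck. Article 4 has no operative effect of its own apart from Article 3 and is therefore inoperative. Under the severability clause in Article 9, the remaining provisions continue in force. Article 1, Article 2, Article 5, Article 6, Article 7, Article 8, and Article 9 remain in effect. Article 8 is among the surviving provisions, so the answer is yes.

Yes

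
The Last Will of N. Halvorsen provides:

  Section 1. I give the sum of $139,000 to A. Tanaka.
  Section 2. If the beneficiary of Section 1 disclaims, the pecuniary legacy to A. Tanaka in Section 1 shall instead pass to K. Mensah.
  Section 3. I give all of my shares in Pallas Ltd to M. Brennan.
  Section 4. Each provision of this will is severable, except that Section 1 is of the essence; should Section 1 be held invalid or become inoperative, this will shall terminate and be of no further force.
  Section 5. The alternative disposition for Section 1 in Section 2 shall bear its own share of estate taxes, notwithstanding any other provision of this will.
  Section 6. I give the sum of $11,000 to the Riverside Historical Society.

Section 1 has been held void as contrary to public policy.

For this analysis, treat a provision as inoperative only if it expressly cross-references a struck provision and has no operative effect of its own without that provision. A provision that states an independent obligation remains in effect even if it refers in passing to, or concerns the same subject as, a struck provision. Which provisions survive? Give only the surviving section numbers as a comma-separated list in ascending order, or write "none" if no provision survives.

none

Section 1 is struck. Section 2 merely fixes the alternative disposition for Section 1; with Section 1 gone it has nothing to operate on and falls away. Section 5 merely fixes the tax charge on Section 2; with Section 2 gone it has nothing to operate on and falls away. Section 4 makes Section 1 an essential term, and Section 1 is the provision held invalid; under Section 4, the entire will is therefore void. No provision of the will survives.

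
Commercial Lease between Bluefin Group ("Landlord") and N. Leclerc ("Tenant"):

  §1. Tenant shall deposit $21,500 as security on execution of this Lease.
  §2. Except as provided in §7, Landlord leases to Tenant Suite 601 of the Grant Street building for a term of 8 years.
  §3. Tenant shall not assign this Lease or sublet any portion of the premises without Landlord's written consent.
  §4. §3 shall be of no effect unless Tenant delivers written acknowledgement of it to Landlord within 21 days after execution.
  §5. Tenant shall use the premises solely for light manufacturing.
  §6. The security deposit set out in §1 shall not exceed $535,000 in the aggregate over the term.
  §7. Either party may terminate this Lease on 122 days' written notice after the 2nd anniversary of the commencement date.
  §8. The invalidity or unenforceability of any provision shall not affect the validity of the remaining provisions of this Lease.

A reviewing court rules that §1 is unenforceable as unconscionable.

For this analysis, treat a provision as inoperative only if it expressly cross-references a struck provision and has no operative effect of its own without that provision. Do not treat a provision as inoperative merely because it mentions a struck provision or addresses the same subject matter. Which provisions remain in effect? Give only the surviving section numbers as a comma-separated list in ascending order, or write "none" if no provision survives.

§1 is struck. §6 has no operative effect of its own apart from §1 and is therefore inoperative. Under the severability clause in §8, the remaining provisions continue in force. The provisions still in force are §2, §3, §4, §5, §7, and §8.

2, 3, 4, 5, 7, 8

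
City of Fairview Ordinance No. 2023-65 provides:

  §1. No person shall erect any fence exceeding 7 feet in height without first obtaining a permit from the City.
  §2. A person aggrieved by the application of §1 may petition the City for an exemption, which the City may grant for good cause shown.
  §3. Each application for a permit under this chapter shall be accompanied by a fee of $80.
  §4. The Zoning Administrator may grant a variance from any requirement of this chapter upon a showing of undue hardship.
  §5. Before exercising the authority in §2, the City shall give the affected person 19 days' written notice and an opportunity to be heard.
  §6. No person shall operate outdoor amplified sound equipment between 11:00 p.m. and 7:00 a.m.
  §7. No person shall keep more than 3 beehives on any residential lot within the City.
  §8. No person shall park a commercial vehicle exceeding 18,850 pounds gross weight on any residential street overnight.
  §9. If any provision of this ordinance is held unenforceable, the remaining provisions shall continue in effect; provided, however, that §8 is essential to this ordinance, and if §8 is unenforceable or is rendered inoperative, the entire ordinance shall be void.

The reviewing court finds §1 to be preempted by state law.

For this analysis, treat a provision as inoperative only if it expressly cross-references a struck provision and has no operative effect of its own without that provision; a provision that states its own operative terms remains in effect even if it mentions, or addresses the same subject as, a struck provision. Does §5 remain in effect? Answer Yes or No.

§1 is struck. §2 operates only by reference to §1, so it falls with §1. The only function of §5 is the notice-and-hearing requirement for §2, so it cannot stand once §2 is removed. §9 makes §8 an essential term, but §8 is unaffected, so the severability proviso in §9 preserves the remaining provisions. The provisions still in force are §3, §4, §6, §7, §8, and §9. §5 is among the inoperative provisions, so the answer is no.

No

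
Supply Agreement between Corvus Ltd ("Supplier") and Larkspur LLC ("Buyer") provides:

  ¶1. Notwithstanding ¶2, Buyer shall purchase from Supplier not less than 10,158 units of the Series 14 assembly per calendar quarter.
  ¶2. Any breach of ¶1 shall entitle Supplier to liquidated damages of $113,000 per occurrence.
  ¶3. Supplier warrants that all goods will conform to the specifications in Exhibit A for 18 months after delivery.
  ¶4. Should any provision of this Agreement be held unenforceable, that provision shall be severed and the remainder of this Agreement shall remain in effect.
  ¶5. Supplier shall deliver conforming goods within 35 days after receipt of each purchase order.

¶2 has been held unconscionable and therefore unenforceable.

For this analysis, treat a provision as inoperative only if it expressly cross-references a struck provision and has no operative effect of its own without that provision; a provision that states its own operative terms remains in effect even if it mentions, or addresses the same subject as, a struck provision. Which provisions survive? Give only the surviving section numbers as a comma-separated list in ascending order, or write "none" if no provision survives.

1, 3, 4, 5

¶2 is struck. Although ¶1 refers to ¶2, its operative terms do not depend on ¶2, so it remains in effect. Nothing else in the Agreement is defined by reference to ¶2. Under the severability clause in ¶4, the remaining provisions continue in force. ¶1, ¶3, ¶4, and ¶5 remain in effect.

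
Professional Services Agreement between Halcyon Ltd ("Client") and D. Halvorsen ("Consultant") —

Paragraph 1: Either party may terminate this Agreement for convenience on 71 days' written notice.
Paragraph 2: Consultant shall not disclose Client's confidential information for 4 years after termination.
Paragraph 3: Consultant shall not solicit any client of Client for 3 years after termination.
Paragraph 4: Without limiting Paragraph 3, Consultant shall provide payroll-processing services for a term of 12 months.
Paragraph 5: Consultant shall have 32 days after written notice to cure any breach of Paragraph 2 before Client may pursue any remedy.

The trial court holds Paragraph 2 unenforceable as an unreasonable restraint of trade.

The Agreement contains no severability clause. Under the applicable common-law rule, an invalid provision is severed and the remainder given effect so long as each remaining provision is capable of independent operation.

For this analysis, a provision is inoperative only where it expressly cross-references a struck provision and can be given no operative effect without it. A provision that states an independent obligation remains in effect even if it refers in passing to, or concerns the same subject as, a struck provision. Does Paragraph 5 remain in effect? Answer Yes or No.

Paragraph 2 is struck. The only function of Paragraph 5 is the cure period for breach of Paragraph 2, so it cannot stand once Paragraph 2 is removed. Under the stated default rule, only provisions that cannot operate independently fall away; the rest are enforced. The provisions still in force are Paragraph 1, Paragraph 3, and Paragraph 4. Paragraph 5 is among the inoperative provisions, so the answer is no.

No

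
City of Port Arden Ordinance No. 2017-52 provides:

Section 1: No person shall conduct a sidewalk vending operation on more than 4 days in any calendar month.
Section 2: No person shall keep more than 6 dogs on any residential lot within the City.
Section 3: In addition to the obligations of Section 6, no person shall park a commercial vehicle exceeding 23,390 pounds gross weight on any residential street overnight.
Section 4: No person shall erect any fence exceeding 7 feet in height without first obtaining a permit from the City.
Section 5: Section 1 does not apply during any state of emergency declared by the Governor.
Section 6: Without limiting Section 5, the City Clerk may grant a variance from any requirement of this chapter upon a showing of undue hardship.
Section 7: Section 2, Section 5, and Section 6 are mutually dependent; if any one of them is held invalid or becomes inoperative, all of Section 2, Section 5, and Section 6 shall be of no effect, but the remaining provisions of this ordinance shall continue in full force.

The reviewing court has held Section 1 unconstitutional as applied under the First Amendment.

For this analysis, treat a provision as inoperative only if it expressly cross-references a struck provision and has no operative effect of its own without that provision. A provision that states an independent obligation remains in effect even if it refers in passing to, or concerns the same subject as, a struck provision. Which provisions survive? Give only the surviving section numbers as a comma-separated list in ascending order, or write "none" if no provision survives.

Section 1 is struck. Section 5 operates only by reference to Section 1, so it falls with Section 1. Although Section 3 refers to Section 6, its operative terms do not depend on Section 6, so it remains in effect. Section 7 declares Section 2, Section 5, and Section 6 mutually dependent; since one of them has fallen, all of them are of no effect. That brings down Section 2 and Section 6 as well. The remainder continues in force under Section 7. The provisions still in force are Section 3, Section 4, and Section 7.

3, 4, 7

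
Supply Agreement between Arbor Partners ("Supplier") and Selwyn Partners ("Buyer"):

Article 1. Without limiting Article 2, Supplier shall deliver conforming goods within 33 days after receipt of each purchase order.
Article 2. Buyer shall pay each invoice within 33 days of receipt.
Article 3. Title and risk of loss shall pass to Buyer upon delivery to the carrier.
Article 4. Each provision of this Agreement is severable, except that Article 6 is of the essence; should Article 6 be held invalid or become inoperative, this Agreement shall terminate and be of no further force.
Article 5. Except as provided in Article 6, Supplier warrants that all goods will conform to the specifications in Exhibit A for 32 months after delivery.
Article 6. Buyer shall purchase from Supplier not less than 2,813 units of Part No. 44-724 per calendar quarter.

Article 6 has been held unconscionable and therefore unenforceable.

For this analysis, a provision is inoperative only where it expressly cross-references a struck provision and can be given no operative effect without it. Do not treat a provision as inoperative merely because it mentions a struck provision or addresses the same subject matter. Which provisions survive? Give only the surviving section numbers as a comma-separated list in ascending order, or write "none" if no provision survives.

none

Article 6 is struck. Nothing else in the Agreement is defined by reference to Article 6. Article 4 makes Article 6 an essential term, and Article 6 is the provision held invalid; under Article 4, the entire Agreement is therefore void. No provision of the Agreement survives.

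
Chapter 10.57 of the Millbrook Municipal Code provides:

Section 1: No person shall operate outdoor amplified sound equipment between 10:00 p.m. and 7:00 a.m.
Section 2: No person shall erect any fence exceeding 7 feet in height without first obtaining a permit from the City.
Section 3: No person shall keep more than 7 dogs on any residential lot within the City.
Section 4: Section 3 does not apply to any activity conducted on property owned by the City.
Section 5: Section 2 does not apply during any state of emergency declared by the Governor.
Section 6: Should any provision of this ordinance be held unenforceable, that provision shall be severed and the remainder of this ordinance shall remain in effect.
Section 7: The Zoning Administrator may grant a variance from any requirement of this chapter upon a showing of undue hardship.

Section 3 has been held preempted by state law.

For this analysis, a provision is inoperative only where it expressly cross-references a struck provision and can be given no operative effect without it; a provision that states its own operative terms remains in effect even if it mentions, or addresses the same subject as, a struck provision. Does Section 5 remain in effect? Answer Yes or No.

Section 3 is struck. The only function of Section 4 is the public-property exemption from Section 3, so it cannot stand once Section 3 is removed. Section 6 is a severability clause and preserves every provision that can still be given independent effect. Section 1, Section 2, Section 5, Section 6, and Section 7 remain in effect. Section 5 is among the surviving provisions, so the answer is yes.

Yes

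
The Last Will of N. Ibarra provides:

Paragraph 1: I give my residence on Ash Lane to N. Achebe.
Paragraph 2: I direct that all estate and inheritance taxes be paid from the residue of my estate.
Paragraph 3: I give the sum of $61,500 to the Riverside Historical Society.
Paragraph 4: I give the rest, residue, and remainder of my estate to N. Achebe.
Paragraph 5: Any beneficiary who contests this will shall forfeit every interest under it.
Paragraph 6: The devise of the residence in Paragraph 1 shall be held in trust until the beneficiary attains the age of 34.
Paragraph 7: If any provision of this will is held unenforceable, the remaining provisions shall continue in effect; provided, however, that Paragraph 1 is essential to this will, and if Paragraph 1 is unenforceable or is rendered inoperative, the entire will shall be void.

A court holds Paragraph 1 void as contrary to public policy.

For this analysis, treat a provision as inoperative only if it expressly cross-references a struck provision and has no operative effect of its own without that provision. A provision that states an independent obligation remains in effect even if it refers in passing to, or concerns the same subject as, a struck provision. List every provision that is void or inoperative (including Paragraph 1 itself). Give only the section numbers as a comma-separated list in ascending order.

Paragraph 1 is struck. Paragraph 6 merely fixes the trust for Paragraph 1; with Paragraph 1 gone it has nothing to operate on and falls away. Paragraph 7 makes Paragraph 1 an essential term, and Paragraph 1 is the provision held invalid; under Paragraph 7, the entire will is therefore void. No provision of the will survives.

1, 2, 3, 4, 5, 6, 7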